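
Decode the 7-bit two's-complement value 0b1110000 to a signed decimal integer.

-16

MSB is 1, so the value is negative.
Unsigned reading: 112. Subtract 2^7 = 128: 112 − 128 = -16.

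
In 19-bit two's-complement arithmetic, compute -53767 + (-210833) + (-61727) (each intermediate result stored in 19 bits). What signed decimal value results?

197961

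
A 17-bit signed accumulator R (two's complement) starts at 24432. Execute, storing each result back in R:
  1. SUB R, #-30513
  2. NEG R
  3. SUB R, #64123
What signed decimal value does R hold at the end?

Start: R = 24432 = 00101111101110000.
R = 24432 − (-30513) = 54945 = 01101011010100001
R = −(54945) = -54945 = 10010100101011111
R = -54945 − 64123 = -119068; wraps to 12004 = 00010111011100100

12004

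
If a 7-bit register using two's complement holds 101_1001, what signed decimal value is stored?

MSB is 1, so the value is negative.
Invert: 0100110. Add 1: 0100111 = 39. So the value is −39.

-39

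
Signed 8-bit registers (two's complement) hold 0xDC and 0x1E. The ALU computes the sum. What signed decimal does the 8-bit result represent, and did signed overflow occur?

-6; no overflow

0xDC = 11011100 = -36 (signed)
0x1E = 00011110 = 30 (signed)
  11011100
+ 00011110
= 11111010
Result 11111010: MSB = 1 → 250 − 256 = -6.
Addends have opposite signs, so signed overflow cannot occur.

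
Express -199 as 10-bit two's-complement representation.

|-199| = 199 = 0011000111 in 10 bits.
Invert the bits: 1100111000. Add 1: 1100111001.

1100111001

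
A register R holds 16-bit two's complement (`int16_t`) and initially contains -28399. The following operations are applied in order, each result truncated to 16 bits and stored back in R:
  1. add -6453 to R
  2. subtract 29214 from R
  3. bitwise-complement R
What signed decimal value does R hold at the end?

-1471

Start: R = -28399 = 1001000100010001.
R = -28399 + (-6453) = -34852; wraps to 30684 = 0111011111011100
R = 30684 − 29214 = 1470 = 0000010110111110
R = NOT 0000010110111110 = 1111101001000001 = -1471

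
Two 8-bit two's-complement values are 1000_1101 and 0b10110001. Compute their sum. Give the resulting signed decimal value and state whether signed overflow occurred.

1000_1101 → 10001101 = -115 (signed)
0b10110001 → 10110001 = -79 (signed)
  10001101
+ 10110001
= 00111110  (discard carry-out 1)
Result 00111110: MSB = 0 → value 62.
Both addends are negative but the stored result is non-negative: signed overflow. The true value -115 + (-79) = -194 lies outside [-128, 127].

62; overflow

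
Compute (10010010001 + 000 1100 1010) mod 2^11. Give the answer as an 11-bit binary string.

  10010010001
+ 00011001010
= 10101011011

10101011011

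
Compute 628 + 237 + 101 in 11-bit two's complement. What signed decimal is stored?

966

628 + 237 = 865 (01101100001)
865 + 101 = 966 (01111000110)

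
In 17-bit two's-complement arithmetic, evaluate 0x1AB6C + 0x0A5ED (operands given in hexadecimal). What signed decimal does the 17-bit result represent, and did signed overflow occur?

20825; no overflow

0x1AB6C = 11010101101101100 = -21652 (signed)
0x0A5ED = 01010010111101101 = 42477 (signed)
  11010101101101100
+ 01010010111101101
= 00101000101011001  (discard carry-out 1)
Result 00101000101011001: MSB = 0 → value 20825.
Addends have opposite signs, so signed overflow cannot occur.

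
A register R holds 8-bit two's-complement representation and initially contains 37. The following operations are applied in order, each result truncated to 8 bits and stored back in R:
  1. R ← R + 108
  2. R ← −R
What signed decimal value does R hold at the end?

Start: R = 37 = 00100101.
R = 37 + 108 = 145; wraps to -111 = 10010001
R = −(-111) = 111 = 01101111

111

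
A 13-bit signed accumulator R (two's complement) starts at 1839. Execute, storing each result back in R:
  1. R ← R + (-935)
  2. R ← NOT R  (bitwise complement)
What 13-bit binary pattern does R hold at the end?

1110001110111

Start: R = 1839 = 0011100101111.
R = 1839 + (-935) = 904 = 0001110001000
R = NOT 0001110001000 = 1110001110111 = -905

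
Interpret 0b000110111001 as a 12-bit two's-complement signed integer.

441

MSB is 0, so the value is non-negative: 000110111001 = 441.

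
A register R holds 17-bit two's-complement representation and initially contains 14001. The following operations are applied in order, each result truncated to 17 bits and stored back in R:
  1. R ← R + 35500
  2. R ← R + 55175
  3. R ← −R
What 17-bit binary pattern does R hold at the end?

Start: R = 14001 = 00011011010110001.
R = 14001 + 35500 = 49501 = 01100000101011101
R = 49501 + 55175 = 104676; wraps to -26396 = 11001100011100100
R = −(-26396) = 26396 = 00110011100011100

00110011100011100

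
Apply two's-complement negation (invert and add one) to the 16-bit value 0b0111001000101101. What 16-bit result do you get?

1000110111010011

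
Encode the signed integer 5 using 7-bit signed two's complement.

5 is non-negative, so write it directly in 7 bits: 0000101.

0000101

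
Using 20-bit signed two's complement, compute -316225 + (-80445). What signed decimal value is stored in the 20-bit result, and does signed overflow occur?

-396670; no overflow

-316225 → 10110010110010111111
-80445 → 11101100010111000011
  10110010110010111111
+ 11101100010111000011
= 10011111001010000010  (discard carry-out 1)
Result 10011111001010000010: MSB = 1 → 651906 − 1048576 = -396670.
Both addends are negative and so is the stored result: no signed overflow.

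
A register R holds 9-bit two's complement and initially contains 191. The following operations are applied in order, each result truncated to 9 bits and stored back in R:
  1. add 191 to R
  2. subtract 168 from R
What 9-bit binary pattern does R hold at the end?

011010110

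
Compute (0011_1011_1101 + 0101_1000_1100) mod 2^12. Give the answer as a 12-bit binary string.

  001110111101
+ 010110001100
= 100101001001

100101001001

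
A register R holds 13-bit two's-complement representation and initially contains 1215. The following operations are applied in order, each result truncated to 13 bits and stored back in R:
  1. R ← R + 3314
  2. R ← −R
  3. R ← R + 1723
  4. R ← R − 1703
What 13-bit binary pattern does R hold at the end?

Start: R = 1215 = 0010010111111.
R = 1215 + 3314 = 4529; wraps to -3663 = 1000110110001
R = −(-3663) = 3663 = 0111001001111
R = 3663 + 1723 = 5386; wraps to -2806 = 1010100001010
R = -2806 − 1703 = -4509; wraps to 3683 = 0111001100011

0111001100011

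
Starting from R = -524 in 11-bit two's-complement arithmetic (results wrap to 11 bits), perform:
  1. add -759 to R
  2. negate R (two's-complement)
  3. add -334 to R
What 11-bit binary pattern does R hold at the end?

Start: R = -524 = 10111110100.
R = -524 + (-759) = -1283; wraps to 765 = 01011111101
R = −(765) = -765 = 10100000011
R = -765 + (-334) = -1099; wraps to 949 = 01110110101

01110110101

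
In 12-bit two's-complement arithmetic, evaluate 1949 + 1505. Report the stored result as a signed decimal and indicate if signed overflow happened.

-642; overflow

1949 → 011110011101
1505 → 010111100001
  011110011101
+ 010111100001
= 110101111110
Result 110101111110: MSB = 1 → 3454 − 4096 = -642.
Both addends are non-negative but the stored result is negative: signed overflow. The true value 1949 + 1505 = 3454 lies outside [-2048, 2047].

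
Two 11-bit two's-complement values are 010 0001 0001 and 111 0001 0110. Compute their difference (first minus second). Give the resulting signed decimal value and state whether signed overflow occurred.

763; no overflow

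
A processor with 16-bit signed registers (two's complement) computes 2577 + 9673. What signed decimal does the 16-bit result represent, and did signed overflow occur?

2577 → 0000101000010001
9673 → 0010010111001001
  0000101000010001
+ 0010010111001001
= 0010111111011010
Result 0010111111011010: MSB = 0 → value 12250.
Both addends are non-negative and so is the stored result: no signed overflow.

12250; no overflow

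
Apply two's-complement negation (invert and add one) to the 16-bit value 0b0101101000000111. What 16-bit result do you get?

1010010111111001

Invert: 1010010111111000. Add 1: 1010010111111001.
Check: 0101101000000111 = 23047, 1010010111111001 = -23047.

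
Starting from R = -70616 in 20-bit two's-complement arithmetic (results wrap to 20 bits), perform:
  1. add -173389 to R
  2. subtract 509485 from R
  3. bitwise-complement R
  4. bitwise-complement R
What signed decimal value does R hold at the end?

Start: R = -70616 = 11101110110000101000.
R = -70616 + (-173389) = -244005 = 11000100011011011011
R = -244005 − 509485 = -753490; wraps to 295086 = 01001000000010101110
R = NOT 01001000000010101110 = 10110111111101010001 = -295087
R = NOT 10110111111101010001 = 01001000000010101110 = 295086

295086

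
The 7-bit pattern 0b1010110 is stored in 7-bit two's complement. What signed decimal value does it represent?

-42

MSB is 1, so the value is negative.
Invert: 0101001. Add 1: 0101010 = 42. So the value is −42.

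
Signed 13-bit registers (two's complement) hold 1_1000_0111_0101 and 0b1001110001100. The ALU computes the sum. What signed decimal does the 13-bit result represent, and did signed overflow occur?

1_1000_0111_0101 → 1100001110101 = -1931 (signed)
0b1001110001100 → 1001110001100 = -3188 (signed)
  1100001110101
+ 1001110001100
= 0110000000001  (discard carry-out 1)
Result 0110000000001: MSB = 0 → value 3073.
Both addends are negative but the stored result is non-negative: signed overflow. The true value -1931 + (-3188) = -5119 lies outside [-4096, 4095].

3073; overflow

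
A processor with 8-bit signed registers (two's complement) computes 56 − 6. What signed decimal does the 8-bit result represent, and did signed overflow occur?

50; no overflow

56 → 00111000
6 → 00000110
Subtract via negate-and-add: invert 00000110 + 1 = 11111010 (i.e. -6).
  00111000
+ 11111010
= 00110010  (discard carry-out 1)
Result 00110010: MSB = 0 → value 50.
Addends (after negating the subtrahend) have opposite signs, so signed overflow cannot occur.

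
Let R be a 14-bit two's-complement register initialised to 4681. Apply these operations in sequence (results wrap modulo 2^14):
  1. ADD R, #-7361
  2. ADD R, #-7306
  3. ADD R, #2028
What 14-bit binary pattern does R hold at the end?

10000011101010

Start: R = 4681 = 01001001001001.
R = 4681 + (-7361) = -2680 = 11010110001000
R = -2680 + (-7306) = -9986; wraps to 6398 = 01100011111110
R = 6398 + 2028 = 8426; wraps to -7958 = 10000011101010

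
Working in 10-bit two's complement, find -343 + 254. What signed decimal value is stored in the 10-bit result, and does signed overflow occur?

-89; no overflow

-343 → 1010101001
254 → 0011111110
  1010101001
+ 0011111110
= 1110100111
Result 1110100111: MSB = 1 → 935 − 1024 = -89.
Addends have opposite signs, so signed overflow cannot occur.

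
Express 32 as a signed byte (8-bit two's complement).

32 is non-negative, so write it directly in 8 bits: 00100000.

00100000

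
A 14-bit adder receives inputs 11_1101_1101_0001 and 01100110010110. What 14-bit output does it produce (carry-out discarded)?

01011101100111

  11110111010001
+ 01100110010110
= 01011101100111  (discard carry-out 1)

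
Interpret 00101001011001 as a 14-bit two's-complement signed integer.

2649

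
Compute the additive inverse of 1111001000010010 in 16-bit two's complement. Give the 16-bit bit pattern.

0000110111101110

Invert: 0000110111101101. Add 1: 0000110111101110.
Check: 1111001000010010 = -3566, 0000110111101110 = 3566.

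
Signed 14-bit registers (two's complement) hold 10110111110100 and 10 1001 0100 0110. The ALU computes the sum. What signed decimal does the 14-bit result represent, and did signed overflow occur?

5946; overflow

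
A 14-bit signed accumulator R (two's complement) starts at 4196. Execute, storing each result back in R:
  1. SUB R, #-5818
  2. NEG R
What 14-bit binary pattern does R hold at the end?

Start: R = 4196 = 01000001100100.
R = 4196 − (-5818) = 10014; wraps to -6370 = 10011100011110
R = −(-6370) = 6370 = 01100011100010

01100011100010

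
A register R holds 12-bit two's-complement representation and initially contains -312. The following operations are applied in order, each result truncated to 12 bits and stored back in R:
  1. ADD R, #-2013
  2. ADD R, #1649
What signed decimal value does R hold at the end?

Start: R = -312 = 111011001000.
R = -312 + (-2013) = -2325; wraps to 1771 = 011011101011
R = 1771 + 1649 = 3420; wraps to -676 = 110101011100

-676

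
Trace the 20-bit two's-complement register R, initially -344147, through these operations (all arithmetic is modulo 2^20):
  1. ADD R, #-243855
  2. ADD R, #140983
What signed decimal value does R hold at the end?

-447019

Start: R = -344147 = 10101011111110101101.
R = -344147 + (-243855) = -588002; wraps to 460574 = 01110000011100011110
R = 460574 + 140983 = 601557; wraps to -447019 = 10010010110111010101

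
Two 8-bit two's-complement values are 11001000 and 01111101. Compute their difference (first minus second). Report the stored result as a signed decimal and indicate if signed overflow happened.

11001000 = -56 (signed)
01111101 = 125 (signed)
Subtract via negate-and-add: invert 01111101 + 1 = 10000011 (i.e. -125).
  11001000
+ 10000011
= 01001011  (discard carry-out 1)
Result 01001011: MSB = 0 → value 75.
Both addends (after negating the subtrahend) are negative but the stored result is non-negative: signed overflow. The true value -56 − 125 = -181 lies outside [-128, 127].

75; overflow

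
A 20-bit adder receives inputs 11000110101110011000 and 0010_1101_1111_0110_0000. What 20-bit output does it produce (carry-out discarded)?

11110100101011111000

  11000110101110011000
+ 00101101111101100000
= 11110100101011111000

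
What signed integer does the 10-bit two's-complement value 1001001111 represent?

-433

MSB is 1, so the value is negative.
Unsigned reading: 591. Subtract 2^10 = 1024: 591 − 1024 = -433.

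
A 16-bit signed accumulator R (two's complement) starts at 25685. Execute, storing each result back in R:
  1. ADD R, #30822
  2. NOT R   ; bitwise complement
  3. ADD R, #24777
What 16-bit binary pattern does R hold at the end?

Start: R = 25685 = 0110010001010101.
R = 25685 + 30822 = 56507; wraps to -9029 = 1101110010111011
R = NOT 1101110010111011 = 0010001101000100 = 9028
R = 9028 + 24777 = 33805; wraps to -31731 = 1000010000001101

1000010000001101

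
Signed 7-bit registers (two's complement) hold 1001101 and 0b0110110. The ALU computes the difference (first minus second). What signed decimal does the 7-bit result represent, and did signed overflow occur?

23; overflow

1001101 = -51 (signed)
0b0110110 → 0110110 = 54 (signed)
Subtract via negate-and-add: invert 0110110 + 1 = 1001010 (i.e. -54).
  1001101
+ 1001010
= 0010111  (discard carry-out 1)
Result 0010111: MSB = 0 → value 23.
Both addends (after negating the subtrahend) are negative but the stored result is non-negative: signed overflow. The true value -51 − 54 = -105 lies outside [-64, 63].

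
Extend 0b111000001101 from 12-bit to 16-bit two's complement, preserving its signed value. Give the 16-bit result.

MSB of 111000001101 is 1; replicate it into the new high bits.
1111|111000001101 → 1111111000001101 (still -499).

1111111000001101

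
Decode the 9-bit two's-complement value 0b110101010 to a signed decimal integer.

-86

MSB is 1, so the value is negative.
Invert: 001010101. Add 1: 001010110 = 86. So the value is −86.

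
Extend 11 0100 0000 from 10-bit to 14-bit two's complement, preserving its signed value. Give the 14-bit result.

MSB of 1101000000 is 1; replicate it into the new high bits.
1111|1101000000 → 11111101000000 (still -192).

11111101000000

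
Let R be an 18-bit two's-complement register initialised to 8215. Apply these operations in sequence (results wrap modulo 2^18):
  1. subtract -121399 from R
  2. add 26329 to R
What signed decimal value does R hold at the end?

-106201

Start: R = 8215 = 000010000000010111.
R = 8215 − (-121399) = 129614 = 011111101001001110
R = 129614 + 26329 = 155943; wraps to -106201 = 100110000100100111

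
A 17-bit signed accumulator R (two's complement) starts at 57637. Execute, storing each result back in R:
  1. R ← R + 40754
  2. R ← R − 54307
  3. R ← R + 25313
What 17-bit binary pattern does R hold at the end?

Start: R = 57637 = 01110000100100101.
R = 57637 + 40754 = 98391; wraps to -32681 = 11000000001010111
R = -32681 − 54307 = -86988; wraps to 44084 = 01010110000110100
R = 44084 + 25313 = 69397; wraps to -61675 = 10000111100010101

10000111100010101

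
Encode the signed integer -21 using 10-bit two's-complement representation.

|-21| = 21 = 0000010101 in 10 bits.
Invert the bits: 1111101010. Add 1: 1111101011.
Check: 1111101011 reads as 1003 − 1024 = -21.

1111101011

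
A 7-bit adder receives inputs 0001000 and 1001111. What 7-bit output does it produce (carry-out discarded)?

  0001000
+ 1001111
= 1010111

1010111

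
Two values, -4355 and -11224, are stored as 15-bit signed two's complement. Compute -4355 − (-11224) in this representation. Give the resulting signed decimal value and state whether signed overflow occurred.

6869; no overflow

-4355 → 110111011111101
-11224 → 101010000101000
Subtract via negate-and-add: invert 101010000101000 + 1 = 010101111011000 (i.e. 11224).
  110111011111101
+ 010101111011000
= 001101011010101  (discard carry-out 1)
Result 001101011010101: MSB = 0 → value 6869.
Addends (after negating the subtrahend) have opposite signs, so signed overflow cannot occur.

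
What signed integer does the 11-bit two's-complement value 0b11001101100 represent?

MSB is 1, so the value is negative.
Unsigned reading: 1644. Subtract 2^11 = 2048: 1644 − 2048 = -404.

-404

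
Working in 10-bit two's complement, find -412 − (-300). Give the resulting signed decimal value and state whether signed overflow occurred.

-112; no overflow

-412 → 1001100100
-300 → 1011010100
Subtract via negate-and-add: invert 1011010100 + 1 = 0100101100 (i.e. 300).
  1001100100
+ 0100101100
= 1110010000
Result 1110010000: MSB = 1 → 912 − 1024 = -112.
Addends (after negating the subtrahend) have opposite signs, so signed overflow cannot occur.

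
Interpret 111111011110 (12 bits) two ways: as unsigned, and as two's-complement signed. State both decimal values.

Unsigned: 111111011110 = 4062.
Signed: MSB=1 → 4062 − 4096 = -34.

unsigned = 4062, signed = -34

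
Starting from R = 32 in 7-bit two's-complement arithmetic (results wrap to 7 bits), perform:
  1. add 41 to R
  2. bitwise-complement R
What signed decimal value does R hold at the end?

Start: R = 32 = 0100000.
R = 32 + 41 = 73; wraps to -55 = 1001001
R = NOT 1001001 = 0110110 = 54

54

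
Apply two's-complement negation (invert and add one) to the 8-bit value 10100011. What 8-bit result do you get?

Invert: 01011100. Add 1: 01011101.
Check: 10100011 = -93, 01011101 = 93.

01011101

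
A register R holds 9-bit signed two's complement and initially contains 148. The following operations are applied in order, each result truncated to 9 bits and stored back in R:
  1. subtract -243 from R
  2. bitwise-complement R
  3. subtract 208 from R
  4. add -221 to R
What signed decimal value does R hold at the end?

203

Start: R = 148 = 010010100.
R = 148 − (-243) = 391; wraps to -121 = 110000111
R = NOT 110000111 = 001111000 = 120
R = 120 − 208 = -88 = 110101000
R = -88 + (-221) = -309; wraps to 203 = 011001011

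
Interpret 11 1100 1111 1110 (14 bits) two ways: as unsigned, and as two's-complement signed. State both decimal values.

unsigned = 15614, signed = -770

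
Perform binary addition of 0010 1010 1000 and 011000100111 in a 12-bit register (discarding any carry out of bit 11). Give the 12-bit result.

100011001111

  001010101000
+ 011000100111
= 100011001111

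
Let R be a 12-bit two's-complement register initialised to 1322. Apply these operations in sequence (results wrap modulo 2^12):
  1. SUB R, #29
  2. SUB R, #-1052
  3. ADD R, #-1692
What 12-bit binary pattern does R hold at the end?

Start: R = 1322 = 010100101010.
R = 1322 − 29 = 1293 = 010100001101
R = 1293 − (-1052) = 2345; wraps to -1751 = 100100101001
R = -1751 + (-1692) = -3443; wraps to 653 = 001010001101

001010001101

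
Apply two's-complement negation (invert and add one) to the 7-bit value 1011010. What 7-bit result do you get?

0100110

Invert: 0100101. Add 1: 0100110.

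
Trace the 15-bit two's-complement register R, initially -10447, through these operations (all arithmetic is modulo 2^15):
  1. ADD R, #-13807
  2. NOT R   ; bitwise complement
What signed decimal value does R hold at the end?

-8515

Start: R = -10447 = 101011100110001.
R = -10447 + (-13807) = -24254; wraps to 8514 = 010000101000010
R = NOT 010000101000010 = 101111010111101 = -8515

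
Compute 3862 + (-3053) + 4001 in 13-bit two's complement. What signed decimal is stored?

3862 + (-3053) = 809 (0001100101001)
809 + 4001 = 4810 → wraps to -3382 (1001011001010)

-3382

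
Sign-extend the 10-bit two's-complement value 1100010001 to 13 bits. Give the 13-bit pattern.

MSB of 1100010001 is 1; replicate it into the new high bits.
111|1100010001 → 1111100010001 (still -239).

1111100010001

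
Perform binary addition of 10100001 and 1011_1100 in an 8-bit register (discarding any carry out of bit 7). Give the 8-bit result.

01011101

  10100001
+ 10111100
= 01011101  (discard carry-out 1)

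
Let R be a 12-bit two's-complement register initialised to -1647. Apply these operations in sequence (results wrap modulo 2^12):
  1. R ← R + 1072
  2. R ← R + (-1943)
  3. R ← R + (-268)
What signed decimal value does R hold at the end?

1310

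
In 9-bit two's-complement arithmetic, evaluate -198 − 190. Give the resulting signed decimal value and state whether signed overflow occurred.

-198 → 100111010
190 → 010111110
Subtract via negate-and-add: invert 010111110 + 1 = 101000010 (i.e. -190).
  100111010
+ 101000010
= 001111100  (discard carry-out 1)
Result 001111100: MSB = 0 → value 124.
Both addends (after negating the subtrahend) are negative but the stored result is non-negative: signed overflow. The true value -198 − 190 = -388 lies outside [-256, 255].

124; overflow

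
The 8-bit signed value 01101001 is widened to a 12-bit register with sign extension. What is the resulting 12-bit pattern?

000001101001

MSB of 01101001 is 0; replicate it into the new high bits.
0000|01101001 → 000001101001 (still 105).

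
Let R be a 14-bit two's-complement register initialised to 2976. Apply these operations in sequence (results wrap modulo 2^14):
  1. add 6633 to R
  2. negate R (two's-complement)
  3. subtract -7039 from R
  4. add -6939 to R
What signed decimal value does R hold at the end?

6875

Start: R = 2976 = 00101110100000.
R = 2976 + 6633 = 9609; wraps to -6775 = 10010110001001
R = −(-6775) = 6775 = 01101001110111
R = 6775 − (-7039) = 13814; wraps to -2570 = 11010111110110
R = -2570 + (-6939) = -9509; wraps to 6875 = 01101011011011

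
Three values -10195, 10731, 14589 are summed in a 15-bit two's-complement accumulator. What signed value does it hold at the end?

-10195 + 10731 = 536 (000001000011000)
536 + 14589 = 15125 (011101100010101)

15125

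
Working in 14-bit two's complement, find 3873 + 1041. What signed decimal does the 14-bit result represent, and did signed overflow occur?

4914; no overflow

3873 → 00111100100001
1041 → 00010000010001
  00111100100001
+ 00010000010001
= 01001100110010
Result 01001100110010: MSB = 0 → value 4914.
Both addends are non-negative and so is the stored result: no signed overflow.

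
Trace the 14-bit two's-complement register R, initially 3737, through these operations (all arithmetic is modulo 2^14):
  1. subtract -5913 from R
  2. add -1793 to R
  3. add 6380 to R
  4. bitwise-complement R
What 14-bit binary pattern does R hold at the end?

00100001100010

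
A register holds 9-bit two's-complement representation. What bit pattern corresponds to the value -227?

100011101

|-227| = 227 = 011100011 in 9 bits.
Invert the bits: 100011100. Add 1: 100011101.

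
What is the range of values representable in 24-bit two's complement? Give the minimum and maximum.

Minimum: −2^23 = -8388608.
Maximum: 2^23 − 1 = 8388607.

min = -8388608, max = 8388607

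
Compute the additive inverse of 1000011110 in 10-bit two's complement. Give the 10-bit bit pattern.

Invert: 0111100001. Add 1: 0111100010.
Check: 1000011110 = -482, 0111100010 = 482.

0111100010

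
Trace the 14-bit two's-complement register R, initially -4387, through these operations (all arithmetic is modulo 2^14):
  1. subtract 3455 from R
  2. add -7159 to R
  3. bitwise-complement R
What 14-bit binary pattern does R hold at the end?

11101010011000

Start: R = -4387 = 10111011011101.
R = -4387 − 3455 = -7842 = 10000101011110
R = -7842 + (-7159) = -15001; wraps to 1383 = 00010101100111
R = NOT 00010101100111 = 11101010011000 = -1384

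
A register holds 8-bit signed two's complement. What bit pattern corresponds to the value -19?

|-19| = 19 = 00010011 in 8 bits.
Invert the bits: 11101100. Add 1: 11101101.

11101101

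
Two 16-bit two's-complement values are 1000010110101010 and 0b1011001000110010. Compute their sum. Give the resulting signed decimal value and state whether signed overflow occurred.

14300; overflow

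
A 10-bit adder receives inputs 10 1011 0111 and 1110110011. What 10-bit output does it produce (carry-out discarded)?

1001101010

  1010110111
+ 1110110011
= 1001101010  (discard carry-out 1)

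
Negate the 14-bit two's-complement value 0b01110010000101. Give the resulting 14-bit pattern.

10001101111011

Invert: 10001101111010. Add 1: 10001101111011.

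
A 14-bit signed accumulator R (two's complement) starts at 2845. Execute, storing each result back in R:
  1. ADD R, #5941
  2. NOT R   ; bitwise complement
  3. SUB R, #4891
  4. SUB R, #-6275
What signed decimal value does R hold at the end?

-7403

Start: R = 2845 = 00101100011101.
R = 2845 + 5941 = 8786; wraps to -7598 = 10001001010010
R = NOT 10001001010010 = 01110110101101 = 7597
R = 7597 − 4891 = 2706 = 00101010010010
R = 2706 − (-6275) = 8981; wraps to -7403 = 10001100010101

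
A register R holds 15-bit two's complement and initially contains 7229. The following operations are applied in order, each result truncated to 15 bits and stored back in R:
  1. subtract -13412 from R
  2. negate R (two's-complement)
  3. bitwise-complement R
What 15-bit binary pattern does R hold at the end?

101000010100000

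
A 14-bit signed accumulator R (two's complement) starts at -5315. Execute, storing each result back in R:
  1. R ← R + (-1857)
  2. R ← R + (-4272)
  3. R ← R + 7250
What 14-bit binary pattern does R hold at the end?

10111110011110

Start: R = -5315 = 10101100111101.
R = -5315 + (-1857) = -7172 = 10001111111100
R = -7172 + (-4272) = -11444; wraps to 4940 = 01001101001100
R = 4940 + 7250 = 12190; wraps to -4194 = 10111110011110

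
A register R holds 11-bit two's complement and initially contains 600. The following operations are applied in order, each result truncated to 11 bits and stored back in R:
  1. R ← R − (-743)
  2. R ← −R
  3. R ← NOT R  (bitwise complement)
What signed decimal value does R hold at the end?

Start: R = 600 = 01001011000.
R = 600 − (-743) = 1343; wraps to -705 = 10100111111
R = −(-705) = 705 = 01011000001
R = NOT 01011000001 = 10100111110 = -706

-706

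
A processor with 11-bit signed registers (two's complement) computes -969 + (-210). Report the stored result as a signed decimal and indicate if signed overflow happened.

869; overflow

-969 → 10000110111
-210 → 11100101110
  10000110111
+ 11100101110
= 01101100101  (discard carry-out 1)
Result 01101100101: MSB = 0 → value 869.
Both addends are negative but the stored result is non-negative: signed overflow. The true value -969 + (-210) = -1179 lies outside [-1024, 1023].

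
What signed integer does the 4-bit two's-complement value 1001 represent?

-7

MSB is 1, so the value is negative.
Invert: 0110. Add 1: 0111 = 7. So the value is −7.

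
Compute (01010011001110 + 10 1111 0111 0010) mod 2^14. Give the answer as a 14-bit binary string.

00010001000000

  01010011001110
+ 10111101110010
= 00010001000000  (discard carry-out 1)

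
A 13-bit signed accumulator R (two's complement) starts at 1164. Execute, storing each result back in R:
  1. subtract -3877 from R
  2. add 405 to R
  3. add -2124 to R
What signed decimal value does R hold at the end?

3322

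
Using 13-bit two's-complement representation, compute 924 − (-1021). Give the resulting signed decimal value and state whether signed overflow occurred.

924 → 0001110011100
-1021 → 1110000000011
Subtract via negate-and-add: invert 1110000000011 + 1 = 0001111111101 (i.e. 1021).
  0001110011100
+ 0001111111101
= 0011110011001
Result 0011110011001: MSB = 0 → value 1945.
Both addends (after negating the subtrahend) are non-negative and so is the stored result: no signed overflow.

1945; no overflow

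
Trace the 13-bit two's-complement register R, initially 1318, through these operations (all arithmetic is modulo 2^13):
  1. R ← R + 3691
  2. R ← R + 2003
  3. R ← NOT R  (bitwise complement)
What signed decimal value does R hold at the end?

Start: R = 1318 = 0010100100110.
R = 1318 + 3691 = 5009; wraps to -3183 = 1001110010001
R = -3183 + 2003 = -1180 = 1101101100100
R = NOT 1101101100100 = 0010010011011 = 1179

1179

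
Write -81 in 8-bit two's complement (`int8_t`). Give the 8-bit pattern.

10101111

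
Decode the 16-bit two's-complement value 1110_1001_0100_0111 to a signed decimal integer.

-5817

MSB is 1, so the value is negative.
Unsigned reading: 59719. Subtract 2^16 = 65536: 59719 − 65536 = -5817.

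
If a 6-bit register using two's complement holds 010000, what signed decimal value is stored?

MSB is 0, so the value is non-negative: 010000 = 16.

16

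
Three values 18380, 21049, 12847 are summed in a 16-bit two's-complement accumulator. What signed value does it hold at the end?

-13260

18380 + 21049 = 39429 → wraps to -26107 (1001101000000101)
-26107 + 12847 = -13260 (1100110000110100)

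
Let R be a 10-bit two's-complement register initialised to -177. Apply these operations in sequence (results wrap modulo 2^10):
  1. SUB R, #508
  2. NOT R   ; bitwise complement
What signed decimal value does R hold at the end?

Start: R = -177 = 1101001111.
R = -177 − 508 = -685; wraps to 339 = 0101010011
R = NOT 0101010011 = 1010101100 = -340

-340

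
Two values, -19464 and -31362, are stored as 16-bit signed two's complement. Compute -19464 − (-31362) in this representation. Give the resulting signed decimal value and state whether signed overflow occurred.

11898; no overflow

-19464 → 1011001111111000
-31362 → 1000010101111110
Subtract via negate-and-add: invert 1000010101111110 + 1 = 0111101010000010 (i.e. 31362).
  1011001111111000
+ 0111101010000010
= 0010111001111010  (discard carry-out 1)
Result 0010111001111010: MSB = 0 → value 11898.
Addends (after negating the subtrahend) have opposite signs, so signed overflow cannot occur.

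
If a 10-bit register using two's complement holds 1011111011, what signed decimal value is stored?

MSB is 1, so the value is negative.
Unsigned reading: 763. Subtract 2^10 = 1024: 763 − 1024 = -261.

-261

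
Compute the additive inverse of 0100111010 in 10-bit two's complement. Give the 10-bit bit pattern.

Invert: 1011000101. Add 1: 1011000110.
Check: 0100111010 = 314, 1011000110 = -314.

1011000110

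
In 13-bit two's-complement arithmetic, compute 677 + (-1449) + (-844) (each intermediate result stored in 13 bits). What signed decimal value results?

-1616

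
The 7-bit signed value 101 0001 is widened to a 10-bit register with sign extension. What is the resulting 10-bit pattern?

MSB of 1010001 is 1; replicate it into the new high bits.
111|1010001 → 1111010001 (still -47).

1111010001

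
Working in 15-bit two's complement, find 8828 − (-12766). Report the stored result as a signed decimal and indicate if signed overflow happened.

8828 → 010001001111100
-12766 → 100111000100010
Subtract via negate-and-add: invert 100111000100010 + 1 = 011000111011110 (i.e. 12766).
  010001001111100
+ 011000111011110
= 101010001011010
Result 101010001011010: MSB = 1 → 21594 − 32768 = -11174.
Both addends (after negating the subtrahend) are non-negative but the stored result is negative: signed overflow. The true value 8828 − (-12766) = 21594 lies outside [-16384, 16383].

-11174; overflow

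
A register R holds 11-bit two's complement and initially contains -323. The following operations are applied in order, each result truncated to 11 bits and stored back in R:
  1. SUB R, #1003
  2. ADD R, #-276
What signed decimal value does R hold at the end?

Start: R = -323 = 11010111101.
R = -323 − 1003 = -1326; wraps to 722 = 01011010010
R = 722 + (-276) = 446 = 00110111110

446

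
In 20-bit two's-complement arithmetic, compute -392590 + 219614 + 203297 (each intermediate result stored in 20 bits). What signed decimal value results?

-392590 + 219614 = -172976 (11010101110001010000)
-172976 + 203297 = 30321 (00000111011001110001)

30321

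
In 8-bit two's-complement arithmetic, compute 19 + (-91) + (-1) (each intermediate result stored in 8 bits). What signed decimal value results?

19 + (-91) = -72 (10111000)
-72 + (-1) = -73 (10110111)

-73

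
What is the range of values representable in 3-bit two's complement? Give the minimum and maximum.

min = -4, max = 3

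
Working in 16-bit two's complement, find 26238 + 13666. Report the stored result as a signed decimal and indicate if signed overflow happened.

-25632; overflow

26238 → 0110011001111110
13666 → 0011010101100010
  0110011001111110
+ 0011010101100010
= 1001101111100000
Result 1001101111100000: MSB = 1 → 39904 − 65536 = -25632.
Both addends are non-negative but the stored result is negative: signed overflow. The true value 26238 + 13666 = 39904 lies outside [-32768, 32767].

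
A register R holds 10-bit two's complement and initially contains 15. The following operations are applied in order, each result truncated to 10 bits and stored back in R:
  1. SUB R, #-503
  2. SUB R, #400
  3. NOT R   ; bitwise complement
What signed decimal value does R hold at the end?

-119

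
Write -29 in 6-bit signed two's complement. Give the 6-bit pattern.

100011

|-29| = 29 = 011101 in 6 bits.
Invert the bits: 100010. Add 1: 100011.
Check: 100011 reads as 35 − 64 = -29.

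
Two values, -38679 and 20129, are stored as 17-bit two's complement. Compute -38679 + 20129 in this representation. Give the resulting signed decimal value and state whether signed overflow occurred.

-18550; no overflow

-38679 → 10110100011101001
20129 → 00100111010100001
  10110100011101001
+ 00100111010100001
= 11011011110001010
Result 11011011110001010: MSB = 1 → 112522 − 131072 = -18550.
Addends have opposite signs, so signed overflow cannot occur.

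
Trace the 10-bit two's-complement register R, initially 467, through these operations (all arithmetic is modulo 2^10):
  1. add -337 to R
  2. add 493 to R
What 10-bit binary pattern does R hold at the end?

Start: R = 467 = 0111010011.
R = 467 + (-337) = 130 = 0010000010
R = 130 + 493 = 623; wraps to -401 = 1001101111

1001101111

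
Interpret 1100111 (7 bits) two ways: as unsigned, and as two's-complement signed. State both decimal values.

unsigned = 103, signed = -25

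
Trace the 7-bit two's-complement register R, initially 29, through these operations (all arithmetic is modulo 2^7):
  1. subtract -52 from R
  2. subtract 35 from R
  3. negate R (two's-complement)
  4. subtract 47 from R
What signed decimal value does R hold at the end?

Start: R = 29 = 0011101.
R = 29 − (-52) = 81; wraps to -47 = 1010001
R = -47 − 35 = -82; wraps to 46 = 0101110
R = −(46) = -46 = 1010010
R = -46 − 47 = -93; wraps to 35 = 0100011

35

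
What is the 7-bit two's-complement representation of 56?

56 is non-negative, so write it directly in 7 bits: 0111000.

0111000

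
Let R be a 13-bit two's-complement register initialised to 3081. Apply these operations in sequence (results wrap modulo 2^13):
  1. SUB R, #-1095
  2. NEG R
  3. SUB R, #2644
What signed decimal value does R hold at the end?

Start: R = 3081 = 0110000001001.
R = 3081 − (-1095) = 4176; wraps to -4016 = 1000001010000
R = −(-4016) = 4016 = 0111110110000
R = 4016 − 2644 = 1372 = 0010101011100

1372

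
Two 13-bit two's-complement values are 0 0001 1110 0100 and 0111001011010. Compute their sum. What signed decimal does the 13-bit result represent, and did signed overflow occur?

-4034; overflow

0 0001 1110 0100 → 0000111100100 = 484 (signed)
0111001011010 = 3674 (signed)
  0000111100100
+ 0111001011010
= 1000000111110
Result 1000000111110: MSB = 1 → 4158 − 8192 = -4034.
Both addends are non-negative but the stored result is negative: signed overflow. The true value 484 + 3674 = 4158 lies outside [-4096, 4095].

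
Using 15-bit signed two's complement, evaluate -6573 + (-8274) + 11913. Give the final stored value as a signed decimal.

-6573 + (-8274) = -14847 (100011000000001)
-14847 + 11913 = -2934 (111010010001010)

-2934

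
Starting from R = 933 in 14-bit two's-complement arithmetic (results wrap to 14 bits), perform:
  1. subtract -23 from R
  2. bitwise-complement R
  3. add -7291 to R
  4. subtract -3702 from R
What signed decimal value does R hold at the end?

Start: R = 933 = 00001110100101.
R = 933 − (-23) = 956 = 00001110111100
R = NOT 00001110111100 = 11110001000011 = -957
R = -957 + (-7291) = -8248; wraps to 8136 = 01111111001000
R = 8136 − (-3702) = 11838; wraps to -4546 = 10111000111110

-4546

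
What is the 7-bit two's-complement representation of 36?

0100100

36 is non-negative, so write it directly in 7 bits: 0100100.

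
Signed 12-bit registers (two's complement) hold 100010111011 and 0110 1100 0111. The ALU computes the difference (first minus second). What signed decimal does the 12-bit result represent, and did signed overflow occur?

500; overflow

100010111011 = -1861 (signed)
0110 1100 0111 → 011011000111 = 1735 (signed)
Subtract via negate-and-add: invert 011011000111 + 1 = 100100111001 (i.e. -1735).
  100010111011
+ 100100111001
= 000111110100  (discard carry-out 1)
Result 000111110100: MSB = 0 → value 500.
Both addends (after negating the subtrahend) are negative but the stored result is non-negative: signed overflow. The true value -1861 − 1735 = -3596 lies outside [-2048, 2047].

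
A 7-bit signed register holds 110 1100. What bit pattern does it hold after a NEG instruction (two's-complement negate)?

Invert: 0010011. Add 1: 0010100.

0010100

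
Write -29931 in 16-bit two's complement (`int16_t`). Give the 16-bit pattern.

1000101100010101

|-29931| = 29931 = 0111010011101011 in 16 bits.
Invert the bits: 1000101100010100. Add 1: 1000101100010101.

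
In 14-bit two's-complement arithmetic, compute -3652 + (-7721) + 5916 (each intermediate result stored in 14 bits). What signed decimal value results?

-3652 + (-7721) = -11373 → wraps to 5011 (01001110010011)
5011 + 5916 = 10927 → wraps to -5457 (10101010101111)

-5457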